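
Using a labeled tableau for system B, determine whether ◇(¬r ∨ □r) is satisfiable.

1. ◇(¬r ∨ □r), u
2. ¬r ∨ □r, v
3. □r, v
4. r, u
5. r, v
Accessibility: uRu, uRv, vRu, vRv

Satisfiable (open branch found)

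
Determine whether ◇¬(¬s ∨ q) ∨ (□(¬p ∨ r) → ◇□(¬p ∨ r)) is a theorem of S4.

Valid

Tableau for the negation ¬(◇¬(¬s ∨ q) ∨ (□(¬p ∨ r) → ◇□(¬p ∨ r))):
1. ¬(◇¬(¬s ∨ q) ∨ (□(¬p ∨ r) → ◇□(¬p ∨ r))), u
2. ¬◇¬(¬s ∨ q), u
3. ¬(□(¬p ∨ r) → ◇□(¬p ∨ r)), u
4. □(¬p ∨ r), u
5. ¬◇□(¬p ∨ r), u
6. ¬s ∨ q, u
7. ¬p ∨ r, u
8. ¬□(¬p ∨ r), u
9. q, u
10. r, u
11. ¬(¬p ∨ r), v
12. p, v
13. ¬r, v
14. ¬s ∨ q, v
15. ¬p ∨ r, v
16. ¬□(¬p ∨ r), v
17. q, v
18. r, v
Accessibility: uRu, uRv, vRv
Branch closes: r and ¬r both at v.
Every branch of the negation's tableau closes; the branch above is one of them.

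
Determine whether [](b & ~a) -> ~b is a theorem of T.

Tableau for the negation ~([](b & ~a) -> ~b):
1. ~([](b & ~a) -> ~b), u
2. [](b & ~a), u   [~->-rule on 1]
3. b, u   [~->-rule on 1]
4. b & ~a, u   [[]-rule on 2 via uRu]
5. ~a, u   [&-rule on 4]
Accessibility: uRu
The negation has an open branch (countermodel exists).

No, not valid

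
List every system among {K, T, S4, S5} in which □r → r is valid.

K-tableau for the negation ¬(□r → r):
1. ¬(□r → r), 0
2. □r, 0
3. ¬r, 0
Complete open branch: countermodel on a K-frame, so not valid in K.
T-tableau for the negation ¬(□r → r):
1. ¬(□r → r), 0
2. □r, 0
3. ¬r, 0
4. r, 0
Accessibility: 0R0
Branch closes: r and ¬r both at 0.
Every branch closes (one shown): valid in T, hence also in S4, S5 (every theorem of T is a theorem of S4 and S5).

T, S4, S5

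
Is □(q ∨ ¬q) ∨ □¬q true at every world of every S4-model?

Tableau for the negation ¬(□(q ∨ ¬q) ∨ □¬q):
1. ¬(□(q ∨ ¬q) ∨ □¬q), u
2. ¬□(q ∨ ¬q), u   [¬∨-rule on 1]
3. ¬□¬q, u   [¬∨-rule on 1]
4. ¬(q ∨ ¬q), v   [¬□-rule on 2: fresh world v, uRv]
5. ¬q, v   [¬∨-rule on 4]
6. q, v   [¬∨-rule on 4]
Accessibility: uRu, uRv, vRv
Branch closes: q and ¬q both at v.
Every branch of the negation's tableau closes; the branch above is one of them.

Yes, valid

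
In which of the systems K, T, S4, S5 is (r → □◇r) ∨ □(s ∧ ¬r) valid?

S5-tableau for the negation ¬((r → □◇r) ∨ □(s ∧ ¬r)):
1. ¬((r → □◇r) ∨ □(s ∧ ¬r)), 0
2. ¬(r → □◇r), 0   [¬∨-rule on 1]
3. ¬□(s ∧ ¬r), 0   [¬∨-rule on 1]
4. r, 0   [¬→-rule on 2]
5. ¬□◇r, 0   [¬→-rule on 2]
6. ¬(s ∧ ¬r), 1   [¬□-rule on 3: fresh world 1, 0R1]
7. r, 1   [¬∧-rule on 6 (branches; this branch)]
8. ¬◇r, 2   [¬□-rule on 5: fresh world 2, 0R2]
9. ¬r, 0   [¬◇-rule on 8 via 2R0]
Accessibility: 0R0, 0R1, 0R2, 1R0, 1R1, 1R2, 2R0, 2R1, 2R2
Branch closes: r and ¬r both at 0.
Every branch closes (one shown): valid in S5.
S4-tableau for the negation ¬((r → □◇r) ∨ □(s ∧ ¬r)):
1. ¬((r → □◇r) ∨ □(s ∧ ¬r)), 0
2. ¬(r → □◇r), 0   [¬∨-rule on 1]
3. ¬□(s ∧ ¬r), 0   [¬∨-rule on 1]
4. r, 0   [¬→-rule on 2]
5. ¬□◇r, 0   [¬→-rule on 2]
6. ¬(s ∧ ¬r), 1   [¬□-rule on 3: fresh world 1, 0R1]
7. r, 1   [¬∧-rule on 6 (branches; this branch)]
8. ¬◇r, 2   [¬□-rule on 5: fresh world 2, 0R2]
9. ¬r, 2   [¬◇-rule on 8 via 2R2]
Accessibility: 0R0, 0R1, 0R2, 1R1, 2R2
Complete open branch: countermodel on an S4-frame, so not valid in S4, nor in K, T (the same frame is also a K-frame and a T-frame).

S5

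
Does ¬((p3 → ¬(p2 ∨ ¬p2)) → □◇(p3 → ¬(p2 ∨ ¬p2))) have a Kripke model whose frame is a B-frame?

No, unsatisfiable

1. ¬((p3 → ¬(p2 ∨ ¬p2)) → □◇(p3 → ¬(p2 ∨ ¬p2))), w0
2. p3 → ¬(p2 ∨ ¬p2), w0
3. ¬□◇(p3 → ¬(p2 ∨ ¬p2)), w0
4. ¬p3, w0
5. ¬◇(p3 → ¬(p2 ∨ ¬p2)), w1
6. ¬(p3 → ¬(p2 ∨ ¬p2)), w0
7. p3, w0
8. p2 ∨ ¬p2, w0
Accessibility: w0Rw0, w0Rw1, w1Rw0, w1Rw1
Branch closes: p3 and ¬p3 both at w0.
Every branch closes; the branch above is one of them.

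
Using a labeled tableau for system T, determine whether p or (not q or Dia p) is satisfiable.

Satisfiable (open branch found)

1. p or (not q or Dia p), w0
2. not q or Dia p, w0   [or-rule on 1 (branches; this branch)]
3. Dia p, w0   [or-rule on 2 (branches; this branch)]
4. p, w1   [Dia-rule on 3: fresh world w1, w0Rw1]
Accessibility: w0Rw0, w0Rw1, w1Rw1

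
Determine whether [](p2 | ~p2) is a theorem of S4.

Tableau for the negation ~[](p2 | ~p2):
1. ~[](p2 | ~p2), u
2. ~(p2 | ~p2), v
3. ~p2, v
4. p2, v
Accessibility: uRu, uRv, vRv
Branch closes: p2 and ~p2 both at v.
Every branch of the negation's tableau closes; the branch above is one of them.

Valid in S4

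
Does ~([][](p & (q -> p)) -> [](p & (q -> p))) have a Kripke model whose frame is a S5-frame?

1. ~([][](p & (q -> p)) -> [](p & (q -> p))), w0
2. [][](p & (q -> p)), w0   [~->-rule on 1]
3. ~[](p & (q -> p)), w0   [~->-rule on 1]
4. [](p & (q -> p)), w0   [[]-rule on 2 via w0Rw0]
5. p & (q -> p), w0   [[]-rule on 4 via w0Rw0]
6. p, w0   [&-rule on 5]
7. q -> p, w0   [&-rule on 5]
8. ~(p & (q -> p)), w1   [~[]-rule on 3: fresh world w1, w0Rw1]
9. [](p & (q -> p)), w1   [[]-rule on 2 via w0Rw1]
10. p & (q -> p), w1   [[]-rule on 4 via w0Rw1]
11. p, w1   [&-rule on 10]
12. q -> p, w1   [&-rule on 10]
13. ~(q -> p), w1   [~&-rule on 8 (branches; this branch)]
14. q, w1   [~->-rule on 13]
15. ~p, w1   [~->-rule on 13]
Accessibility: w0Rw0, w0Rw1, w1Rw0, w1Rw1
Branch closes: p and ~p both at w1.
(One branch shown.) All branches close.

Unsatisfiable (every branch closes)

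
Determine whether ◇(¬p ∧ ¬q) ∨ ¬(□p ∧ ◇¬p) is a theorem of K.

Valid in K

Tableau for the negation ¬(◇(¬p ∧ ¬q) ∨ ¬(□p ∧ ◇¬p)):
1. ¬(◇(¬p ∧ ¬q) ∨ ¬(□p ∧ ◇¬p)), u
2. ¬◇(¬p ∧ ¬q), u
3. □p ∧ ◇¬p, u
4. □p, u
5. ◇¬p, u
6. ¬p, v
7. ¬(¬p ∧ ¬q), v
8. p, v
Accessibility: uRv
Branch closes: p and ¬p both at v.
All branches of the negation close; one closing branch shown above.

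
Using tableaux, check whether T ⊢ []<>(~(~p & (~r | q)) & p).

Tableau for the negation ~[]<>(~(~p & (~r | q)) & p):
1. ~[]<>(~(~p & (~r | q)) & p), 0
2. ~<>(~(~p & (~r | q)) & p), 1
3. ~(~(~p & (~r | q)) & p), 1
4. ~p, 1
Accessibility: 0R0, 0R1, 1R1
The negation has an open branch (countermodel exists).

No, not valid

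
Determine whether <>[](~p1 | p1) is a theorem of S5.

Yes, valid

Tableau for the negation ~<>[](~p1 | p1):
1. ~<>[](~p1 | p1), w0
2. ~[](~p1 | p1), w0   [~<>-rule on 1 via w0Rw0]
3. ~(~p1 | p1), w1   [~[]-rule on 2: fresh world w1, w0Rw1]
4. p1, w1   [~|-rule on 3]
5. ~p1, w1   [~|-rule on 3]
Accessibility: w0Rw0, w0Rw1, w1Rw0, w1Rw1
Branch closes: p1 and ~p1 both at w1.
All branches of the negation close; one closing branch shown above.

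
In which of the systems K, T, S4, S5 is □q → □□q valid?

S4, S5

S4-tableau for the negation ¬(□q → □□q):
1. ¬(□q → □□q), w0
2. □q, w0
3. ¬□□q, w0
4. q, w0
5. ¬□q, w1
6. q, w1
7. ¬q, w2
8. q, w2
Accessibility: w0Rw0, w0Rw1, w0Rw2, w1Rw1, w1Rw2, w2Rw2
Branch closes: q and ¬q both at w2.
Every branch closes (one shown): valid in S4, hence also in S5 (every theorem of S4 is a theorem of S5).
T-tableau for the negation ¬(□q → □□q):
1. ¬(□q → □□q), w0
2. □q, w0
3. ¬□□q, w0
4. q, w0
5. ¬□q, w1
6. q, w1
7. ¬q, w2
Accessibility: w0Rw0, w0Rw1, w1Rw1, w1Rw2, w2Rw2
Complete open branch: countermodel on a T-frame, so not valid in T, nor in K (the same frame is also a K-frame).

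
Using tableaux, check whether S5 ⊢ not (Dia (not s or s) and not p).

Not valid

Tableau for the negation Dia (not s or s) and not p:
1. Dia (not s or s) and not p, 0
2. Dia (not s or s), 0   [and-rule on 1]
3. not p, 0   [and-rule on 1]
4. not s or s, 1   [Dia-rule on 2: fresh world 1, 0R1]
5. s, 1   [or-rule on 4 (branches; this branch)]
Accessibility: 0R0, 0R1, 1R0, 1R1
The negation has an open branch (countermodel exists).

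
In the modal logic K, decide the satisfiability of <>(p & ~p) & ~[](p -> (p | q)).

1. <>(p & ~p) & ~[](p -> (p | q)), w0
2. <>(p & ~p), w0
3. ~[](p -> (p | q)), w0
4. p & ~p, w1
5. p, w1
6. ~p, w1
Accessibility: w0Rw1
Branch closes: p and ~p both at w1.
All branches of the tableau close; one closing branch shown above.

No, unsatisfiable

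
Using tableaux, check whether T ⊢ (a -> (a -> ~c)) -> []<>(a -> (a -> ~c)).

Not valid

Tableau for the negation ~((a -> (a -> ~c)) -> []<>(a -> (a -> ~c))):
1. ~((a -> (a -> ~c)) -> []<>(a -> (a -> ~c))), 0
2. a -> (a -> ~c), 0
3. ~[]<>(a -> (a -> ~c)), 0
4. a -> ~c, 0
5. ~c, 0
6. ~<>(a -> (a -> ~c)), 1
7. ~(a -> (a -> ~c)), 1
8. a, 1
9. ~(a -> ~c), 1
10. c, 1
Accessibility: 0R0, 0R1, 1R1
The negation has an open branch (countermodel exists).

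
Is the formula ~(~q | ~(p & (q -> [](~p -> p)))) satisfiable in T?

1. ~(~q | ~(p & (q -> [](~p -> p)))), w0
2. q, w0
3. p & (q -> [](~p -> p)), w0
4. p, w0
5. q -> [](~p -> p), w0
6. [](~p -> p), w0
7. ~p -> p, w0
Accessibility: w0Rw0

Yes, satisfiable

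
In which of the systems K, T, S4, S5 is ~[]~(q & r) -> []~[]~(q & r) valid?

S4-tableau for the negation ~(~[]~(q & r) -> []~[]~(q & r)):
1. ~(~[]~(q & r) -> []~[]~(q & r)), w0
2. ~[]~(q & r), w0   [~->-rule on 1]
3. ~[]~[]~(q & r), w0   [~->-rule on 1]
4. q & r, w1   [~[]-rule on 2: fresh world w1, w0Rw1]
5. q, w1   [&-rule on 4]
6. r, w1   [&-rule on 4]
7. []~(q & r), w2   [~[]-rule on 3: fresh world w2, w0Rw2]
8. ~(q & r), w2   [[]-rule on 7 via w2Rw2]
9. ~r, w2   [~&-rule on 8 (branches; this branch)]
Accessibility: w0Rw0, w0Rw1, w0Rw2, w1Rw1, w2Rw2
Complete open branch: countermodel on an S4-frame, so not valid in S4, nor in K, T (the same frame is also a K-frame and a T-frame).
S5-tableau for the negation ~(~[]~(q & r) -> []~[]~(q & r)):
1. ~(~[]~(q & r) -> []~[]~(q & r)), w0
2. ~[]~(q & r), w0   [~->-rule on 1]
3. ~[]~[]~(q & r), w0   [~->-rule on 1]
4. q & r, w1   [~[]-rule on 2: fresh world w1, w0Rw1]
5. q, w1   [&-rule on 4]
6. r, w1   [&-rule on 4]
7. []~(q & r), w2   [~[]-rule on 3: fresh world w2, w0Rw2]
8. ~(q & r), w0   [[]-rule on 7 via w2Rw0]
9. ~(q & r), w1   [[]-rule on 7 via w2Rw1]
10. ~(q & r), w2   [[]-rule on 7 via w2Rw2]
11. ~r, w0   [~&-rule on 8 (branches; this branch)]
12. ~r, w1   [~&-rule on 9 (branches; this branch)]
Accessibility: w0Rw0, w0Rw1, w0Rw2, w1Rw0, w1Rw1, w1Rw2, w2Rw0, w2Rw1, w2Rw2
Branch closes: r and ~r both at w1.
Every branch closes (one shown): valid in S5.

S5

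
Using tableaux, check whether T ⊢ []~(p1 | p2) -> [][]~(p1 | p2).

Not valid

Tableau for the negation ~([]~(p1 | p2) -> [][]~(p1 | p2)):
1. ~([]~(p1 | p2) -> [][]~(p1 | p2)), w0
2. []~(p1 | p2), w0
3. ~[][]~(p1 | p2), w0
4. ~(p1 | p2), w0
5. ~p1, w0
6. ~p2, w0
7. ~[]~(p1 | p2), w1
8. ~(p1 | p2), w1
9. ~p1, w1
10. ~p2, w1
11. p1 | p2, w2
12. p2, w2
Accessibility: w0Rw0, w0Rw1, w1Rw1, w1Rw2, w2Rw2
The negation has an open branch (countermodel exists).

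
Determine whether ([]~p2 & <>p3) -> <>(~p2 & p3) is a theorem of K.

Tableau for the negation ~(([]~p2 & <>p3) -> <>(~p2 & p3)):
1. ~(([]~p2 & <>p3) -> <>(~p2 & p3)), u
2. []~p2 & <>p3, u
3. ~<>(~p2 & p3), u
4. []~p2, u
5. <>p3, u
6. p3, v
7. ~(~p2 & p3), v
8. ~p2, v
9. ~p3, v
Accessibility: uRv
Branch closes: p3 and ~p3 both at v.
All branches of the negation close; one closing branch shown above.

Yes, valid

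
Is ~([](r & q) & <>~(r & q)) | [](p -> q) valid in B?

Tableau for the negation ~(~([](r & q) & <>~(r & q)) | [](p -> q)):
1. ~(~([](r & q) & <>~(r & q)) | [](p -> q)), u
2. [](r & q) & <>~(r & q), u
3. ~[](p -> q), u
4. [](r & q), u
5. <>~(r & q), u
6. r & q, u
7. r, u
8. q, u
9. ~(p -> q), v
10. p, v
11. ~q, v
12. r & q, v
13. r, v
14. q, v
Accessibility: uRu, uRv, vRu, vRv
Branch closes: q and ~q both at v.
Every branch of the negation's tableau closes; the branch above is one of them.

Valid in B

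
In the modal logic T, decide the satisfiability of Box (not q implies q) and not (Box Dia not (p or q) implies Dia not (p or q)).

Unsatisfiable (every branch closes)

1. Box (not q implies q) and not (Box Dia not (p or q) implies Dia not (p or q)), w0
2. Box (not q implies q), w0   [and-rule on 1]
3. not (Box Dia not (p or q) implies Dia not (p or q)), w0   [and-rule on 1]
4. Box Dia not (p or q), w0   [neg-implies-rule on 3]
5. not Dia not (p or q), w0   [neg-implies-rule on 3]
6. not q implies q, w0   [Box-rule on 2 via w0Rw0]
7. Dia not (p or q), w0   [Box-rule on 4 via w0Rw0]
8. p or q, w0   [neg-Dia-rule on 5 via w0Rw0]
9. q, w0   [implies-rule on 6 (branches; this branch)]
10. not (p or q), w1   [Dia-rule on 7: fresh world w1, w0Rw1]
11. not p, w1   [neg-or-rule on 10]
12. not q, w1   [neg-or-rule on 10]
13. not q implies q, w1   [Box-rule on 2 via w0Rw1]
14. Dia not (p or q), w1   [Box-rule on 4 via w0Rw1]
15. p or q, w1   [neg-Dia-rule on 5 via w0Rw1]
16. q, w1   [implies-rule on 13 (branches; this branch)]
Accessibility: w0Rw0, w0Rw1, w1Rw1
Branch closes: q and not q both at w1.
Every branch closes; the branch above is one of them.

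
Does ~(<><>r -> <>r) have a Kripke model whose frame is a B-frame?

Yes, satisfiable

1. ~(<><>r -> <>r), u
2. <><>r, u
3. ~<>r, u
4. ~r, u
5. <>r, v
6. ~r, v
7. r, w
Accessibility: uRu, uRv, vRu, vRv, vRw, wRv, wRw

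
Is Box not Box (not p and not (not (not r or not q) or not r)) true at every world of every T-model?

Invalid (countermodel exists)

Tableau for the negation not Box not Box (not p and not (not (not r or not q) or not r)):
1. not Box not Box (not p and not (not (not r or not q) or not r)), w0
2. Box (not p and not (not (not r or not q) or not r)), w1
3. not p and not (not (not r or not q) or not r), w1
4. not p, w1
5. not (not (not r or not q) or not r), w1
6. not r or not q, w1
7. r, w1
8. not q, w1
Accessibility: w0Rw0, w0Rw1, w1Rw1
The negation has an open branch (countermodel exists).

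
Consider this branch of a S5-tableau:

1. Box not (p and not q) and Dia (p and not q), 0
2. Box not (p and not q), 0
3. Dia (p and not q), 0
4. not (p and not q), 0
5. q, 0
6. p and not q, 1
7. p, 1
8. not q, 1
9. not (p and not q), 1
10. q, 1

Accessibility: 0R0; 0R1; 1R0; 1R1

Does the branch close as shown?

Closed

Both q and not q appear at 1.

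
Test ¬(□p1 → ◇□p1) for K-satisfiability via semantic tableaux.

Satisfiable

1. ¬(□p1 → ◇□p1), w0
2. □p1, w0
3. ¬◇□p1, w0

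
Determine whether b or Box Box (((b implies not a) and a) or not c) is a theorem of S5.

Tableau for the negation not (b or Box Box (((b implies not a) and a) or not c)):
1. not (b or Box Box (((b implies not a) and a) or not c)), u
2. not b, u
3. not Box Box (((b implies not a) and a) or not c), u
4. not Box (((b implies not a) and a) or not c), v
5. not (((b implies not a) and a) or not c), w
6. not ((b implies not a) and a), w
7. c, w
8. not a, w
Accessibility: uRu, uRv, uRw, vRu, vRv, vRw, wRu, wRv, wRw
The negation has an open branch (countermodel exists).

No, not valid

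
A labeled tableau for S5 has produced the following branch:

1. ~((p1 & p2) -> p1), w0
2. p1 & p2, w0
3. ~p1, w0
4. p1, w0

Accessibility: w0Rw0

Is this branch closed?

Both p1 and ~p1 appear at w0.

Yes, closed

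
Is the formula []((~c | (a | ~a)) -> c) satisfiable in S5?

1. []((~c | (a | ~a)) -> c), w0
2. (~c | (a | ~a)) -> c, w0   [[]-rule on 1 via w0Rw0]
3. c, w0   [->-rule on 2 (branches; this branch)]
Accessibility: w0Rw0

Yes, satisfiable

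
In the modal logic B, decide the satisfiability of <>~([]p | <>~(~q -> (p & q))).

Satisfiable

1. <>~([]p | <>~(~q -> (p & q))), 0
2. ~([]p | <>~(~q -> (p & q))), 1   [<>-rule on 1: fresh world 1, 0R1]
3. ~[]p, 1   [~|-rule on 2]
4. ~<>~(~q -> (p & q)), 1   [~|-rule on 2]
5. ~q -> (p & q), 0   [~<>-rule on 4 via 1R0]
6. ~q -> (p & q), 1   [~<>-rule on 4 via 1R1]
7. p & q, 0   [->-rule on 5 (branches; this branch)]
8. p, 0   [&-rule on 7]
9. q, 0   [&-rule on 7]
10. p & q, 1   [->-rule on 6 (branches; this branch)]
11. p, 1   [&-rule on 10]
12. q, 1   [&-rule on 10]
13. ~p, 2   [~[]-rule on 3: fresh world 2, 1R2]
14. ~q -> (p & q), 2   [~<>-rule on 4 via 1R2]
15. q, 2   [->-rule on 14 (branches; this branch)]
Accessibility: 0R0, 0R1, 1R0, 1R1, 1R2, 2R1, 2R2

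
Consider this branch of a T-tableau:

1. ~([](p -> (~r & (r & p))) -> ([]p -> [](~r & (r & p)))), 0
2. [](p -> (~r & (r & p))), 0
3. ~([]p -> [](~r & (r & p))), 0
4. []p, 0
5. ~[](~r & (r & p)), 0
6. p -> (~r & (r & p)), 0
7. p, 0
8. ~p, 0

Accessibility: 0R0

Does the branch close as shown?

Closed

Both p and ~p appear at 0.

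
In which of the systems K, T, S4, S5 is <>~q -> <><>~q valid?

K-tableau for the negation ~(<>~q -> <><>~q):
1. ~(<>~q -> <><>~q), w0
2. <>~q, w0
3. ~<><>~q, w0
4. ~q, w1
5. ~<>~q, w1
Accessibility: w0Rw1
Complete open branch: countermodel on a K-frame, so not valid in K.
T-tableau for the negation ~(<>~q -> <><>~q):
1. ~(<>~q -> <><>~q), w0
2. <>~q, w0
3. ~<><>~q, w0
4. ~<>~q, w0
5. q, w0
6. ~q, w1
7. ~<>~q, w1
8. q, w1
Accessibility: w0Rw0, w0Rw1, w1Rw1
Branch closes: q and ~q both at w1.
Every branch closes (one shown): valid in T, hence also in S4, S5 (every theorem of T is a theorem of S4 and S5).

T, S4, S5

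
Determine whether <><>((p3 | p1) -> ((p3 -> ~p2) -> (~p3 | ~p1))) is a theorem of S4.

Not valid

Tableau for the negation ~<><>((p3 | p1) -> ((p3 -> ~p2) -> (~p3 | ~p1))):
1. ~<><>((p3 | p1) -> ((p3 -> ~p2) -> (~p3 | ~p1))), u
2. ~<>((p3 | p1) -> ((p3 -> ~p2) -> (~p3 | ~p1))), u
3. ~((p3 | p1) -> ((p3 -> ~p2) -> (~p3 | ~p1))), u
4. p3 | p1, u
5. ~((p3 -> ~p2) -> (~p3 | ~p1)), u
6. p3 -> ~p2, u
7. ~(~p3 | ~p1), u
8. p3, u
9. p1, u
10. ~p2, u
Accessibility: uRu
The negation has an open branch (countermodel exists).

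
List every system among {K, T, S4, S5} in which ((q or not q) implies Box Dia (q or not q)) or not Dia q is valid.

T-tableau for the negation not (((q or not q) implies Box Dia (q or not q)) or not Dia q):
1. not (((q or not q) implies Box Dia (q or not q)) or not Dia q), w0
2. not ((q or not q) implies Box Dia (q or not q)), w0
3. Dia q, w0
4. q or not q, w0
5. not Box Dia (q or not q), w0
6. not q, w0
7. q, w1
8. not Dia (q or not q), w2
9. not (q or not q), w2
10. not q, w2
11. q, w2
Accessibility: w0Rw0, w0Rw1, w0Rw2, w1Rw1, w2Rw2
Branch closes: q and not q both at w2.
Every branch closes (one shown): valid in T, hence also in S4, S5 (every theorem of T is a theorem of S4 and S5).
K-tableau for the negation not (((q or not q) implies Box Dia (q or not q)) or not Dia q):
1. not (((q or not q) implies Box Dia (q or not q)) or not Dia q), w0
2. not ((q or not q) implies Box Dia (q or not q)), w0
3. Dia q, w0
4. q or not q, w0
5. not Box Dia (q or not q), w0
6. not q, w0
7. q, w1
8. not Dia (q or not q), w2
Accessibility: w0Rw1, w0Rw2
Complete open branch: countermodel on a K-frame, so not valid in K.

T, S4, S5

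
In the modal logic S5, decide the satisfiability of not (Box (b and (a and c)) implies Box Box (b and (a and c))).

No, unsatisfiable

1. not (Box (b and (a and c)) implies Box Box (b and (a and c))), 0
2. Box (b and (a and c)), 0
3. not Box Box (b and (a and c)), 0
4. b and (a and c), 0
5. b, 0
6. a and c, 0
7. a, 0
8. c, 0
9. not Box (b and (a and c)), 1
10. b and (a and c), 1
11. b, 1
12. a and c, 1
13. a, 1
14. c, 1
15. not (b and (a and c)), 2
16. b and (a and c), 2
17. b, 2
18. a and c, 2
19. a, 2
20. c, 2
21. not (a and c), 2
22. not c, 2
Accessibility: 0R0, 0R1, 0R2, 1R0, 1R1, 1R2, 2R0, 2R1, 2R2
Branch closes: c and not c both at 2.
All branches of the tableau close; one closing branch shown above.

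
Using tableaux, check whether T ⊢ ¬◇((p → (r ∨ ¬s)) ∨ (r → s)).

Invalid (countermodel exists)

Tableau for the negation ◇((p → (r ∨ ¬s)) ∨ (r → s)):
1. ◇((p → (r ∨ ¬s)) ∨ (r → s)), u
2. (p → (r ∨ ¬s)) ∨ (r → s), v
3. r → s, v
4. s, v
Accessibility: uRu, uRv, vRv
The negation has an open branch (countermodel exists).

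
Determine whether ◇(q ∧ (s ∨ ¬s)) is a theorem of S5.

Tableau for the negation ¬◇(q ∧ (s ∨ ¬s)):
1. ¬◇(q ∧ (s ∨ ¬s)), 0
2. ¬(q ∧ (s ∨ ¬s)), 0
3. ¬q, 0
Accessibility: 0R0
The negation has an open branch (countermodel exists).

No, not valid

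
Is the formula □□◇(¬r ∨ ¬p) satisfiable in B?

Satisfiable

1. □□◇(¬r ∨ ¬p), u
2. □◇(¬r ∨ ¬p), u   [□-rule on 1 via uRu]
3. ◇(¬r ∨ ¬p), u   [□-rule on 2 via uRu]
4. ¬r ∨ ¬p, v   [◇-rule on 3: fresh world v, uRv]
5. □◇(¬r ∨ ¬p), v   [□-rule on 1 via uRv]
6. ◇(¬r ∨ ¬p), v   [□-rule on 2 via uRv]
7. ¬p, v   [∨-rule on 4 (branches; this branch)]
8. ¬r ∨ ¬p, w   [◇-rule on 6: fresh world w, vRw]
9. ◇(¬r ∨ ¬p), w   [□-rule on 5 via vRw]
10. ¬p, w   [∨-rule on 8 (branches; this branch)]
11. ¬r ∨ ¬p, x   [◇-rule on 9: fresh world x, wRx]
12. ¬p, x   [∨-rule on 11 (branches; this branch)]
Accessibility: uRu, uRv, vRu, vRv, vRw, wRv, wRw, wRx, xRw, xRx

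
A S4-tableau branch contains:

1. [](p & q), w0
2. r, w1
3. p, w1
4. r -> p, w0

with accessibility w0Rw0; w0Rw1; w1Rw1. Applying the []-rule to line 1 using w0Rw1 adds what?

p & q, w1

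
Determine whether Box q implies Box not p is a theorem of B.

Not valid

Tableau for the negation not (Box q implies Box not p):
1. not (Box q implies Box not p), 0
2. Box q, 0   [neg-implies-rule on 1]
3. not Box not p, 0   [neg-implies-rule on 1]
4. q, 0   [Box-rule on 2 via 0R0]
5. p, 1   [neg-Box-rule on 3: fresh world 1, 0R1]
6. q, 1   [Box-rule on 2 via 0R1]
Accessibility: 0R0, 0R1, 1R0, 1R1
The negation has an open branch (countermodel exists).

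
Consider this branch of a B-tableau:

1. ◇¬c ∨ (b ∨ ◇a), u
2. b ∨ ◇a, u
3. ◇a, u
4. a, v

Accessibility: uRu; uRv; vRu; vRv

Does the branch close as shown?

No world carries both an atom and its negation.

Open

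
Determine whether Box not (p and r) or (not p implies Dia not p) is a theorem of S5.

Tableau for the negation not (Box not (p and r) or (not p implies Dia not p)):
1. not (Box not (p and r) or (not p implies Dia not p)), 0
2. not Box not (p and r), 0
3. not (not p implies Dia not p), 0
4. not p, 0
5. not Dia not p, 0
6. p, 0
Accessibility: 0R0
Branch closes: p and not p both at 0.
All branches of the negation close; one closing branch shown above.

Valid in S5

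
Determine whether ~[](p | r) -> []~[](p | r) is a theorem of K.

Tableau for the negation ~(~[](p | r) -> []~[](p | r)):
1. ~(~[](p | r) -> []~[](p | r)), 0
2. ~[](p | r), 0
3. ~[]~[](p | r), 0
4. ~(p | r), 1
5. ~p, 1
6. ~r, 1
7. [](p | r), 2
Accessibility: 0R1, 0R2
The negation has an open branch (countermodel exists).

Invalid (countermodel exists)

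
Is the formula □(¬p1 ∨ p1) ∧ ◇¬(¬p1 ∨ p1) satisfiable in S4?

Unsatisfiable

1. □(¬p1 ∨ p1) ∧ ◇¬(¬p1 ∨ p1), 0
2. □(¬p1 ∨ p1), 0   [∧-rule on 1]
3. ◇¬(¬p1 ∨ p1), 0   [∧-rule on 1]
4. ¬p1 ∨ p1, 0   [□-rule on 2 via 0R0]
5. p1, 0   [∨-rule on 4 (branches; this branch)]
6. ¬(¬p1 ∨ p1), 1   [◇-rule on 3: fresh world 1, 0R1]
7. p1, 1   [¬∨-rule on 6]
8. ¬p1, 1   [¬∨-rule on 6]
Accessibility: 0R0, 0R1, 1R1
Branch closes: p1 and ¬p1 both at 1.
(One branch shown.) All branches close.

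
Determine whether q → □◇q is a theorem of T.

No, not valid

Tableau for the negation ¬(q → □◇q):
1. ¬(q → □◇q), 0
2. q, 0
3. ¬□◇q, 0
4. ¬◇q, 1
5. ¬q, 1
Accessibility: 0R0, 0R1, 1R1
The negation has an open branch (countermodel exists).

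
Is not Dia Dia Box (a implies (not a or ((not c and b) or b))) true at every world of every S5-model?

Not valid

Tableau for the negation Dia Dia Box (a implies (not a or ((not c and b) or b))):
1. Dia Dia Box (a implies (not a or ((not c and b) or b))), w0
2. Dia Box (a implies (not a or ((not c and b) or b))), w1
3. Box (a implies (not a or ((not c and b) or b))), w2
4. a implies (not a or ((not c and b) or b)), w0
5. a implies (not a or ((not c and b) or b)), w1
6. a implies (not a or ((not c and b) or b)), w2
7. not a or ((not c and b) or b), w0
8. not a or ((not c and b) or b), w1
9. not a or ((not c and b) or b), w2
10. (not c and b) or b, w0
11. (not c and b) or b, w1
12. (not c and b) or b, w2
13. b, w0
14. b, w1
15. b, w2
Accessibility: w0Rw0, w0Rw1, w0Rw2, w1Rw0, w1Rw1, w1Rw2, w2Rw0, w2Rw1, w2Rw2
The negation has an open branch (countermodel exists).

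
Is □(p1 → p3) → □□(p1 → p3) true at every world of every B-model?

No, not valid

Tableau for the negation ¬(□(p1 → p3) → □□(p1 → p3)):
1. ¬(□(p1 → p3) → □□(p1 → p3)), 0
2. □(p1 → p3), 0
3. ¬□□(p1 → p3), 0
4. p1 → p3, 0
5. p3, 0
6. ¬□(p1 → p3), 1
7. p1 → p3, 1
8. p3, 1
9. ¬(p1 → p3), 2
10. p1, 2
11. ¬p3, 2
Accessibility: 0R0, 0R1, 1R0, 1R1, 1R2, 2R1, 2R2
The negation has an open branch (countermodel exists).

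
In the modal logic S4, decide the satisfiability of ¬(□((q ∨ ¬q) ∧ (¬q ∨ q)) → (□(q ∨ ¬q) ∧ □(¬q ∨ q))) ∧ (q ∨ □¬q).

1. ¬(□((q ∨ ¬q) ∧ (¬q ∨ q)) → (□(q ∨ ¬q) ∧ □(¬q ∨ q))) ∧ (q ∨ □¬q), w0
2. ¬(□((q ∨ ¬q) ∧ (¬q ∨ q)) → (□(q ∨ ¬q) ∧ □(¬q ∨ q))), w0   [∧-rule on 1]
3. q ∨ □¬q, w0   [∧-rule on 1]
4. □((q ∨ ¬q) ∧ (¬q ∨ q)), w0   [¬→-rule on 2]
5. ¬(□(q ∨ ¬q) ∧ □(¬q ∨ q)), w0   [¬→-rule on 2]
6. (q ∨ ¬q) ∧ (¬q ∨ q), w0   [□-rule on 4 via w0Rw0]
7. q ∨ ¬q, w0   [∧-rule on 6]
8. ¬q ∨ q, w0   [∧-rule on 6]
9. □¬q, w0   [∨-rule on 3 (branches; this branch)]
10. ¬q, w0   [□-rule on 9 via w0Rw0]
11. ¬□(¬q ∨ q), w0   [¬∧-rule on 5 (branches; this branch)]
12. ¬(¬q ∨ q), w1   [¬□-rule on 11: fresh world w1, w0Rw1]
13. q, w1   [¬∨-rule on 12]
14. ¬q, w1   [¬∨-rule on 12]
Accessibility: w0Rw0, w0Rw1, w1Rw1
Branch closes: q and ¬q both at w1.
Every branch closes; the branch above is one of them.

Unsatisfiable (every branch closes)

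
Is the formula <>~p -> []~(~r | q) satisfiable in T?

1. <>~p -> []~(~r | q), w0
2. []~(~r | q), w0
3. ~(~r | q), w0
4. r, w0
5. ~q, w0
Accessibility: w0Rw0

Yes, satisfiable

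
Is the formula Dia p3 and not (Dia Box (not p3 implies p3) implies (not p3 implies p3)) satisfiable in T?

1. Dia p3 and not (Dia Box (not p3 implies p3) implies (not p3 implies p3)), w0
2. Dia p3, w0
3. not (Dia Box (not p3 implies p3) implies (not p3 implies p3)), w0
4. Dia Box (not p3 implies p3), w0
5. not (not p3 implies p3), w0
6. not p3, w0
7. p3, w1
8. Box (not p3 implies p3), w2
9. not p3 implies p3, w2
10. p3, w2
Accessibility: w0Rw0, w0Rw1, w0Rw2, w1Rw1, w2Rw2

Satisfiable (open branch found)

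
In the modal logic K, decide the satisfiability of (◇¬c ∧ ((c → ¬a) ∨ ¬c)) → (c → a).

1. (◇¬c ∧ ((c → ¬a) ∨ ¬c)) → (c → a), u
2. c → a, u
3. a, u

Satisfiable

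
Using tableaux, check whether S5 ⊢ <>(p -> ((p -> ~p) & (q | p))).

Tableau for the negation ~<>(p -> ((p -> ~p) & (q | p))):
1. ~<>(p -> ((p -> ~p) & (q | p))), 0
2. ~(p -> ((p -> ~p) & (q | p))), 0
3. p, 0
4. ~((p -> ~p) & (q | p)), 0
5. ~(p -> ~p), 0
Accessibility: 0R0
The negation has an open branch (countermodel exists).

Not valid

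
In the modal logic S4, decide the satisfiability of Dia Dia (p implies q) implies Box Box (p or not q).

Satisfiable (open branch found)

1. Dia Dia (p implies q) implies Box Box (p or not q), u
2. Box Box (p or not q), u   [implies-rule on 1 (branches; this branch)]
3. Box (p or not q), u   [Box-rule on 2 via uRu]
4. p or not q, u   [Box-rule on 3 via uRu]
5. not q, u   [or-rule on 4 (branches; this branch)]
Accessibility: uRu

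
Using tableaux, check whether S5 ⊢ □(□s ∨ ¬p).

Not valid

Tableau for the negation ¬□(□s ∨ ¬p):
1. ¬□(□s ∨ ¬p), w0
2. ¬(□s ∨ ¬p), w1
3. ¬□s, w1
4. p, w1
5. ¬s, w2
Accessibility: w0Rw0, w0Rw1, w0Rw2, w1Rw0, w1Rw1, w1Rw2, w2Rw0, w2Rw1, w2Rw2
The negation has an open branch (countermodel exists).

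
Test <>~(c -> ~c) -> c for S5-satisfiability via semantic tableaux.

Yes, satisfiable

1. <>~(c -> ~c) -> c, 0
2. c, 0
Accessibility: 0R0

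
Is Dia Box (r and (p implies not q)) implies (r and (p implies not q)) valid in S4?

Invalid (countermodel exists)

Tableau for the negation not (Dia Box (r and (p implies not q)) implies (r and (p implies not q))):
1. not (Dia Box (r and (p implies not q)) implies (r and (p implies not q))), w0
2. Dia Box (r and (p implies not q)), w0
3. not (r and (p implies not q)), w0
4. not (p implies not q), w0
5. p, w0
6. q, w0
7. Box (r and (p implies not q)), w1
8. r and (p implies not q), w1
9. r, w1
10. p implies not q, w1
11. not q, w1
Accessibility: w0Rw0, w0Rw1, w1Rw1
The negation has an open branch (countermodel exists).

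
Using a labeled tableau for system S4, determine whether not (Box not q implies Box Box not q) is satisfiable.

1. not (Box not q implies Box Box not q), w0
2. Box not q, w0   [neg-implies-rule on 1]
3. not Box Box not q, w0   [neg-implies-rule on 1]
4. not q, w0   [Box-rule on 2 via w0Rw0]
5. not Box not q, w1   [neg-Box-rule on 3: fresh world w1, w0Rw1]
6. not q, w1   [Box-rule on 2 via w0Rw1]
7. q, w2   [neg-Box-rule on 5: fresh world w2, w1Rw2]
8. not q, w2   [Box-rule on 2 via w0Rw2]
Accessibility: w0Rw0, w0Rw1, w0Rw2, w1Rw1, w1Rw2, w2Rw2
Branch closes: q and not q both at w2.
Every branch closes; the branch above is one of them.

Unsatisfiable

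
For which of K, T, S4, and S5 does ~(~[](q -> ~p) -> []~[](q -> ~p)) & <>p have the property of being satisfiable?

S5-tableau for the formula:
1. ~(~[](q -> ~p) -> []~[](q -> ~p)) & <>p, w0
2. ~(~[](q -> ~p) -> []~[](q -> ~p)), w0   [&-rule on 1]
3. <>p, w0   [&-rule on 1]
4. ~[](q -> ~p), w0   [~->-rule on 2]
5. ~[]~[](q -> ~p), w0   [~->-rule on 2]
6. p, w1   [<>-rule on 3: fresh world w1, w0Rw1]
7. ~(q -> ~p), w2   [~[]-rule on 4: fresh world w2, w0Rw2]
8. q, w2   [~->-rule on 7]
9. p, w2   [~->-rule on 7]
10. [](q -> ~p), w3   [~[]-rule on 5: fresh world w3, w0Rw3]
11. q -> ~p, w0   [[]-rule on 10 via w3Rw0]
12. q -> ~p, w1   [[]-rule on 10 via w3Rw1]
13. q -> ~p, w2   [[]-rule on 10 via w3Rw2]
14. q -> ~p, w3   [[]-rule on 10 via w3Rw3]
15. ~p, w0   [->-rule on 11 (branches; this branch)]
16. ~q, w1   [->-rule on 12 (branches; this branch)]
17. ~p, w2   [->-rule on 13 (branches; this branch)]
Accessibility: w0Rw0, w0Rw1, w0Rw2, w0Rw3, w1Rw0, w1Rw1, w1Rw2, w1Rw3, w2Rw0, w2Rw1, w2Rw2, w2Rw3, w3Rw0, w3Rw1, w3Rw2, w3Rw3
Branch closes: p and ~p both at w2.
Every branch closes (one shown): unsatisfiable in S5.
S4-tableau for the formula:
1. ~(~[](q -> ~p) -> []~[](q -> ~p)) & <>p, w0
2. ~(~[](q -> ~p) -> []~[](q -> ~p)), w0   [&-rule on 1]
3. <>p, w0   [&-rule on 1]
4. ~[](q -> ~p), w0   [~->-rule on 2]
5. ~[]~[](q -> ~p), w0   [~->-rule on 2]
6. p, w1   [<>-rule on 3: fresh world w1, w0Rw1]
7. ~(q -> ~p), w2   [~[]-rule on 4: fresh world w2, w0Rw2]
8. q, w2   [~->-rule on 7]
9. p, w2   [~->-rule on 7]
10. [](q -> ~p), w3   [~[]-rule on 5: fresh world w3, w0Rw3]
11. q -> ~p, w3   [[]-rule on 10 via w3Rw3]
12. ~p, w3   [->-rule on 11 (branches; this branch)]
Accessibility: w0Rw0, w0Rw1, w0Rw2, w0Rw3, w1Rw1, w2Rw2, w3Rw3
Complete open branch: satisfiable in S4, hence also in K, T (this S4-model is also a K-model and a T-model).

K, T, S4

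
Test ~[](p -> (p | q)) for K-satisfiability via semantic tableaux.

Unsatisfiable (every branch closes)

1. ~[](p -> (p | q)), 0
2. ~(p -> (p | q)), 1
3. p, 1
4. ~(p | q), 1
5. ~p, 1
6. ~q, 1
Accessibility: 0R1
Branch closes: p and ~p both at 1.
(One branch shown.) All branches close.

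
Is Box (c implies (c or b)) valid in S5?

Yes, valid

Tableau for the negation not Box (c implies (c or b)):
1. not Box (c implies (c or b)), 0
2. not (c implies (c or b)), 1   [neg-Box-rule on 1: fresh world 1, 0R1]
3. c, 1   [neg-implies-rule on 2]
4. not (c or b), 1   [neg-implies-rule on 2]
5. not c, 1   [neg-or-rule on 4]
6. not b, 1   [neg-or-rule on 4]
Accessibility: 0R0, 0R1, 1R0, 1R1
Branch closes: c and not c both at 1.
All branches of the negation close; one closing branch shown above.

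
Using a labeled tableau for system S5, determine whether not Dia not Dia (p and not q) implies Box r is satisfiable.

1. not Dia not Dia (p and not q) implies Box r, u
2. Box r, u
3. r, u
Accessibility: uRu

Yes, satisfiable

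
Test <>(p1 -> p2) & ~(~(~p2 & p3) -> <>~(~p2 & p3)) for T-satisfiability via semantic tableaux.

1. <>(p1 -> p2) & ~(~(~p2 & p3) -> <>~(~p2 & p3)), 0
2. <>(p1 -> p2), 0
3. ~(~(~p2 & p3) -> <>~(~p2 & p3)), 0
4. ~(~p2 & p3), 0
5. ~<>~(~p2 & p3), 0
6. ~p2 & p3, 0
7. ~p2, 0
8. p3, 0
9. ~p3, 0
Accessibility: 0R0
Branch closes: p3 and ~p3 both at 0.
All branches of the tableau close; one closing branch shown above.

Unsatisfiable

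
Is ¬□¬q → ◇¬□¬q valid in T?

Valid

Tableau for the negation ¬(¬□¬q → ◇¬□¬q):
1. ¬(¬□¬q → ◇¬□¬q), 0
2. ¬□¬q, 0
3. ¬◇¬□¬q, 0
4. □¬q, 0
5. ¬q, 0
6. q, 1
7. □¬q, 1
8. ¬q, 1
Accessibility: 0R0, 0R1, 1R1
Branch closes: q and ¬q both at 1.
All branches of the negation close; one closing branch shown above.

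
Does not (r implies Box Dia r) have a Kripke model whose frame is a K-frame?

Satisfiable (open branch found)

1. not (r implies Box Dia r), w0
2. r, w0   [neg-implies-rule on 1]
3. not Box Dia r, w0   [neg-implies-rule on 1]
4. not Dia r, w1   [neg-Box-rule on 3: fresh world w1, w0Rw1]
Accessibility: w0Rw1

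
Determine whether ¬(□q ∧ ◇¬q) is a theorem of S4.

Tableau for the negation □q ∧ ◇¬q:
1. □q ∧ ◇¬q, u
2. □q, u   [∧-rule on 1]
3. ◇¬q, u   [∧-rule on 1]
4. q, u   [□-rule on 2 via uRu]
5. ¬q, v   [◇-rule on 3: fresh world v, uRv]
6. q, v   [□-rule on 2 via uRv]
Accessibility: uRu, uRv, vRv
Branch closes: q and ¬q both at v.
Every branch of the negation's tableau closes; the branch above is one of them.

Yes, valid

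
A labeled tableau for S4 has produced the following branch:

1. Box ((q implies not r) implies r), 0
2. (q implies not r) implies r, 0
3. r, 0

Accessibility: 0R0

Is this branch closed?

There is no literal clash: for every atom and world, at most one sign appears.

Not closed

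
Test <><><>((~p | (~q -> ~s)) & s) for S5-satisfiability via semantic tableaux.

1. <><><>((~p | (~q -> ~s)) & s), w0
2. <><>((~p | (~q -> ~s)) & s), w1
3. <>((~p | (~q -> ~s)) & s), w2
4. (~p | (~q -> ~s)) & s, w3
5. ~p | (~q -> ~s), w3
6. s, w3
7. ~q -> ~s, w3
8. q, w3
Accessibility: w0Rw0, w0Rw1, w0Rw2, w0Rw3, w1Rw0, w1Rw1, w1Rw2, w1Rw3, w2Rw0, w2Rw1, w2Rw2, w2Rw3, w3Rw0, w3Rw1, w3Rw2, w3Rw3

Yes, satisfiable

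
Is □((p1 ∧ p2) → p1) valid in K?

Tableau for the negation ¬□((p1 ∧ p2) → p1):
1. ¬□((p1 ∧ p2) → p1), 0
2. ¬((p1 ∧ p2) → p1), 1
3. p1 ∧ p2, 1
4. ¬p1, 1
5. p1, 1
6. p2, 1
Accessibility: 0R1
Branch closes: p1 and ¬p1 both at 1.
All branches of the negation close; one closing branch shown above.

Valid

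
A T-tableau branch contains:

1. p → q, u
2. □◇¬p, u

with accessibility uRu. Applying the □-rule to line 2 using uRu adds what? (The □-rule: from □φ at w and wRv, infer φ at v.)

◇¬p, u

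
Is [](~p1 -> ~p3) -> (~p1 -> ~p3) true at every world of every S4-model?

Tableau for the negation ~([](~p1 -> ~p3) -> (~p1 -> ~p3)):
1. ~([](~p1 -> ~p3) -> (~p1 -> ~p3)), 0
2. [](~p1 -> ~p3), 0   [~->-rule on 1]
3. ~(~p1 -> ~p3), 0   [~->-rule on 1]
4. ~p1, 0   [~->-rule on 3]
5. p3, 0   [~->-rule on 3]
6. ~p1 -> ~p3, 0   [[]-rule on 2 via 0R0]
7. ~p3, 0   [->-rule on 6 (branches; this branch)]
Accessibility: 0R0
Branch closes: p3 and ~p3 both at 0.
Every branch of the negation's tableau closes; the branch above is one of them.

Valid in S4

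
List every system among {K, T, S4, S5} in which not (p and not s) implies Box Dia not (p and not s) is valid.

S5

S4-tableau for the negation not (not (p and not s) implies Box Dia not (p and not s)):
1. not (not (p and not s) implies Box Dia not (p and not s)), 0
2. not (p and not s), 0   [neg-implies-rule on 1]
3. not Box Dia not (p and not s), 0   [neg-implies-rule on 1]
4. s, 0   [neg-and-rule on 2 (branches; this branch)]
5. not Dia not (p and not s), 1   [neg-Box-rule on 3: fresh world 1, 0R1]
6. p and not s, 1   [neg-Dia-rule on 5 via 1R1]
7. p, 1   [and-rule on 6]
8. not s, 1   [and-rule on 6]
Accessibility: 0R0, 0R1, 1R1
Complete open branch: countermodel on an S4-frame, so not valid in S4, nor in K, T (the same frame is also a K-frame and a T-frame).
S5-tableau for the negation not (not (p and not s) implies Box Dia not (p and not s)):
1. not (not (p and not s) implies Box Dia not (p and not s)), 0
2. not (p and not s), 0   [neg-implies-rule on 1]
3. not Box Dia not (p and not s), 0   [neg-implies-rule on 1]
4. s, 0   [neg-and-rule on 2 (branches; this branch)]
5. not Dia not (p and not s), 1   [neg-Box-rule on 3: fresh world 1, 0R1]
6. p and not s, 0   [neg-Dia-rule on 5 via 1R0]
7. p, 0   [and-rule on 6]
8. not s, 0   [and-rule on 6]
Accessibility: 0R0, 0R1, 1R0, 1R1
Branch closes: s and not s both at 0.
Every branch closes (one shown): valid in S5.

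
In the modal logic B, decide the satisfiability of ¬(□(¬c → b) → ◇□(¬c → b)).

Unsatisfiable

1. ¬(□(¬c → b) → ◇□(¬c → b)), w0
2. □(¬c → b), w0
3. ¬◇□(¬c → b), w0
4. ¬c → b, w0
5. ¬□(¬c → b), w0
6. b, w0
7. ¬(¬c → b), w1
8. ¬c, w1
9. ¬b, w1
10. ¬c → b, w1
11. ¬□(¬c → b), w1
12. b, w1
Accessibility: w0Rw0, w0Rw1, w1Rw0, w1Rw1
Branch closes: b and ¬b both at w1.
(One branch shown.) All branches close.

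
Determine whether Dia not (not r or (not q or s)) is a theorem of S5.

No, not valid

Tableau for the negation not Dia not (not r or (not q or s)):
1. not Dia not (not r or (not q or s)), 0
2. not r or (not q or s), 0
3. not q or s, 0
4. s, 0
Accessibility: 0R0
The negation has an open branch (countermodel exists).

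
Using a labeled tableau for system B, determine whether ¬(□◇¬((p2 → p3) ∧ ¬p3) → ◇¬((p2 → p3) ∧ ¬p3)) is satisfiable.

1. ¬(□◇¬((p2 → p3) ∧ ¬p3) → ◇¬((p2 → p3) ∧ ¬p3)), u
2. □◇¬((p2 → p3) ∧ ¬p3), u
3. ¬◇¬((p2 → p3) ∧ ¬p3), u
4. ◇¬((p2 → p3) ∧ ¬p3), u
5. (p2 → p3) ∧ ¬p3, u
6. p2 → p3, u
7. ¬p3, u
8. ¬p2, u
9. ¬((p2 → p3) ∧ ¬p3), v
10. ◇¬((p2 → p3) ∧ ¬p3), v
11. (p2 → p3) ∧ ¬p3, v
12. p2 → p3, v
13. ¬p3, v
14. ¬(p2 → p3), v
15. p2, v
16. p3, v
Accessibility: uRu, uRv, vRu, vRv
Branch closes: p3 and ¬p3 both at v.
Every branch closes; the branch above is one of them.

Unsatisfiable (every branch closes)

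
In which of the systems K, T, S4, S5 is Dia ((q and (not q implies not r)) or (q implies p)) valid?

T-tableau for the negation not Dia ((q and (not q implies not r)) or (q implies p)):
1. not Dia ((q and (not q implies not r)) or (q implies p)), u
2. not ((q and (not q implies not r)) or (q implies p)), u   [neg-Dia-rule on 1 via uRu]
3. not (q and (not q implies not r)), u   [neg-or-rule on 2]
4. not (q implies p), u   [neg-or-rule on 2]
5. q, u   [neg-implies-rule on 4]
6. not p, u   [neg-implies-rule on 4]
7. not (not q implies not r), u   [neg-and-rule on 3 (branches; this branch)]
8. not q, u   [neg-implies-rule on 7]
9. r, u   [neg-implies-rule on 7]
Accessibility: uRu
Branch closes: q and not q both at u.
Every branch closes (one shown): valid in T, hence also in S4, S5 (every theorem of T is a theorem of S4 and S5).
K-tableau for the negation not Dia ((q and (not q implies not r)) or (q implies p)):
1. not Dia ((q and (not q implies not r)) or (q implies p)), u
Complete open branch: countermodel on a K-frame, so not valid in K.

T, S4, S5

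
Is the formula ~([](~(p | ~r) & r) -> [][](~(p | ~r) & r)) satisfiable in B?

Yes, satisfiable

1. ~([](~(p | ~r) & r) -> [][](~(p | ~r) & r)), u
2. [](~(p | ~r) & r), u
3. ~[][](~(p | ~r) & r), u
4. ~(p | ~r) & r, u
5. ~(p | ~r), u
6. r, u
7. ~p, u
8. ~[](~(p | ~r) & r), v
9. ~(p | ~r) & r, v
10. ~(p | ~r), v
11. r, v
12. ~p, v
13. ~(~(p | ~r) & r), w
14. ~r, w
Accessibility: uRu, uRv, vRu, vRv, vRw, wRv, wRw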